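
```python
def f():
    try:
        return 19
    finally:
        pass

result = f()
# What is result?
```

Step-by-step execution trace:
1. `f()` enters try: `return 19` sets pending return value 19.
2. Before returning, `finally: pass` runs (no effect).
3. f() returns 19 → result = 19.
Result: 19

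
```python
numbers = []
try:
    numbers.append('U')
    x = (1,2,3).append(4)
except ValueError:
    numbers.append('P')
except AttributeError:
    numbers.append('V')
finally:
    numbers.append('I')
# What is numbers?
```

Step-by-step execution trace:
1. try: `numbers.append('U')` → numbers = ['U'].
2. `x = (1,2,3).append(4)` raises AttributeError.
3. `except ValueError` does not match AttributeError; skipped.
4. `except AttributeError` matches → `numbers.append('V')` → numbers = ['U', 'V'].
5. finally always runs: `numbers.append('I')` → numbers = ['U', 'V', 'I'].
Result: ['U', 'V', 'I']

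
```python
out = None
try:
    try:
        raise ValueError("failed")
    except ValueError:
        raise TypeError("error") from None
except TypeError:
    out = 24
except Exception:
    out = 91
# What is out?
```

Step-by-step execution trace:
1. Inner try raises ValueError; inner `except ValueError` catches it.
2. `raise TypeError(...) from None` raises TypeError (from None suppresses __context__, but the active exception is still TypeError).
3. Outer `except TypeError` matches → out = 24.
4. `except Exception` is not reached.
Result: 24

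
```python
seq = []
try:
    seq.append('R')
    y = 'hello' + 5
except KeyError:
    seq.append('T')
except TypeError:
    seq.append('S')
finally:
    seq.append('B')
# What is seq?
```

Step-by-step execution trace:
1. try: `seq.append('R')` → seq = ['R'].
2. `y = 'hello' + 5` raises TypeError.
3. `except KeyError` does not match TypeError; skipped.
4. `except TypeError` matches → `seq.append('S')` → seq = ['R', 'S'].
5. finally always runs: `seq.append('B')` → seq = ['R', 'S', 'B'].
Result: ['R', 'S', 'B']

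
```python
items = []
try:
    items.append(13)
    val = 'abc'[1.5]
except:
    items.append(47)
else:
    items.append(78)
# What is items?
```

Step-by-step execution trace:
1. try: `items.append(13)` → items = [13].
2. `val = 'abc'[1.5]` raises TypeError.
3. bare `except` matches → `items.append(47)` → items = [13, 47].
4. `else` is skipped (an exception was raised).
Result: [13, 47]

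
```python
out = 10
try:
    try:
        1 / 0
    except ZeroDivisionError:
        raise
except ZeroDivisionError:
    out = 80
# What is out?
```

Step-by-step execution trace:
1. Inner try: `1 / 0` raises ZeroDivisionError.
2. Inner `except ZeroDivisionError` matches; bare `raise` re-raises the same ZeroDivisionError.
3. Outer `except ZeroDivisionError` matches → out = 80.
Result: 80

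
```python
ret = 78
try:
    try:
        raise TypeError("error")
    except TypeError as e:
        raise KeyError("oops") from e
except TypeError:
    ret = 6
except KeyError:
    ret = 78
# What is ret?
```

Step-by-step execution trace:
1. Inner try raises TypeError; inner `except TypeError as e` catches it.
2. `raise KeyError(...) from e` raises KeyError (TypeError is attached as __cause__, but only KeyError is active).
3. Outer `except TypeError` does not match KeyError; skipped.
4. Outer `except KeyError` matches → ret = 78.
Result: 78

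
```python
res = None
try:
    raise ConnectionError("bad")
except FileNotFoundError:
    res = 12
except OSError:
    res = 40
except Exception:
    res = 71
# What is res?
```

Step-by-step execution trace:
1. `raise ConnectionError(...)` raises ConnectionError.
2. `except FileNotFoundError` does not match (ConnectionError is not a subclass of FileNotFoundError); skipped.
3. `except OSError` matches (ConnectionError is a subclass of OSError) → res = 40.
4. `except Exception` is not reached.
Result: 40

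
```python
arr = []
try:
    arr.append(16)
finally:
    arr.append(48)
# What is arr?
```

Step-by-step execution trace:
1. try: `arr.append(16)` → arr = [16].
2. The try body completes without raising.
3. finally always runs: `arr.append(48)` → arr = [16, 48].
Result: [16, 48]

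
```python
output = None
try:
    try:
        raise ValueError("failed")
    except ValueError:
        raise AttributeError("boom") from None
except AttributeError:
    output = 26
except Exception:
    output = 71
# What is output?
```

Step-by-step execution trace:
1. Inner try raises ValueError; inner `except ValueError` catches it.
2. `raise AttributeError(...) from None` raises AttributeError (from None suppresses __context__, but the active exception is still AttributeError).
3. Outer `except AttributeError` matches → output = 26.
4. `except Exception` is not reached.
Result: 26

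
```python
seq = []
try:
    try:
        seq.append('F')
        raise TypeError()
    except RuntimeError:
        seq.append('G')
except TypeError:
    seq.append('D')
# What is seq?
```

Step-by-step execution trace:
1. Inner try: `seq.append('F')` → seq = ['F'].
2. `raise TypeError()` raises TypeError.
3. Inner `except RuntimeError` does not match TypeError; exception propagates to outer try.
4. Outer `except TypeError` matches → `seq.append('D')` → seq = ['F', 'D'].
Result: ['F', 'D']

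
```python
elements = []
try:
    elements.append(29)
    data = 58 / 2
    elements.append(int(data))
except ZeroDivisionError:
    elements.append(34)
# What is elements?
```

Step-by-step execution trace:
1. try: `elements.append(29)` → elements = [29].
2. `data = 58 / 2` → data = 29.0. No exception raised.
3. `elements.append(int(data))` → elements = [29, 29].
4. `except ZeroDivisionError` is skipped (no exception was raised).
Result: [29, 29]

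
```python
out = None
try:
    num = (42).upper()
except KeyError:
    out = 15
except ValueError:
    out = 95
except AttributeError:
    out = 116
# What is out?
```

Step-by-step execution trace:
1. `num = (42).upper()` raises AttributeError.
2. `except KeyError` does not match AttributeError; skipped.
3. `except ValueError` does not match AttributeError; skipped.
4. `except AttributeError` matches → out = 116.
Result: 116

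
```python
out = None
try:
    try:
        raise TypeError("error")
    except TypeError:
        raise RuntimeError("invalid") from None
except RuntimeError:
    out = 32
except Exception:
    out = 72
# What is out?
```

Step-by-step execution trace:
1. Inner try raises TypeError; inner `except TypeError` catches it.
2. `raise RuntimeError(...) from None` raises RuntimeError (from None suppresses __context__, but the active exception is still RuntimeError).
3. Outer `except RuntimeError` matches → out = 32.
4. `except Exception` is not reached.
Result: 32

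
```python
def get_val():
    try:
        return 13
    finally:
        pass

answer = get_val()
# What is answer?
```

Step-by-step execution trace:
1. `get_val()` enters try: `return 13` sets pending return value 13.
2. Before returning, `finally: pass` runs (no effect).
3. get_val() returns 13 → answer = 13.
Result: 13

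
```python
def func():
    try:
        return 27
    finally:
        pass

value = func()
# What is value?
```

Step-by-step execution trace:
1. `func()` enters try: `return 27` sets pending return value 27.
2. Before returning, `finally: pass` runs (no effect).
3. func() returns 27 → value = 27.
Result: 27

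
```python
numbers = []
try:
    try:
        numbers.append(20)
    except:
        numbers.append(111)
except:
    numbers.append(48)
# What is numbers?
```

Step-by-step execution trace:
1. Inner try: `numbers.append(20)` → numbers = [20]. No exception raised.
2. Inner `except` is skipped.
3. Inner try completes normally; outer `except` is skipped.
Result: [20]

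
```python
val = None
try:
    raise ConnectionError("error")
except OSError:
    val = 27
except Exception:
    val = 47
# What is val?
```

Step-by-step execution trace:
1. `raise ConnectionError(...)` raises ConnectionError.
2. `except OSError` matches (ConnectionError is a subclass of OSError) → val = 27.
3. `except Exception` is not reached.
Result: 27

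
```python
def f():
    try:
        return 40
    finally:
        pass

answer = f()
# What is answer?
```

Step-by-step execution trace:
1. `f()` enters try: `return 40` sets pending return value 40.
2. Before returning, `finally: pass` runs (no effect).
3. f() returns 40 → answer = 40.
Result: 40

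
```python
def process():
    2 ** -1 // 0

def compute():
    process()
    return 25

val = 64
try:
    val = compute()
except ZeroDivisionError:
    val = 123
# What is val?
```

Step-by-step execution trace:
1. val starts at 64.
2. try: `compute()` calls `process()`.
3. `process()` evaluates `2 ** -1 // 0`, which raises ZeroDivisionError; it propagates through compute (uncaught).
4. `return 25` in compute is not reached; the assignment to val does not complete.
5. `except ZeroDivisionError` matches → val = 123.
Result: 123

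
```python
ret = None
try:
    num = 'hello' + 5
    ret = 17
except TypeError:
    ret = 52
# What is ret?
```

Step-by-step execution trace:
1. `num = 'hello' + 5` raises TypeError.
2. `ret = 17` is not reached.
3. `except TypeError` matches → ret = 52.
Result: 52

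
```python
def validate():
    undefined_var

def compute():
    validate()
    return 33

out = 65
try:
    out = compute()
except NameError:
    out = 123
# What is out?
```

Step-by-step execution trace:
1. out starts at 65.
2. try: `compute()` calls `validate()`.
3. `validate()` evaluates `undefined_var`, which raises NameError; it propagates through compute (uncaught).
4. `return 33` in compute is not reached; the assignment to out does not complete.
5. `except NameError` matches → out = 123.
Result: 123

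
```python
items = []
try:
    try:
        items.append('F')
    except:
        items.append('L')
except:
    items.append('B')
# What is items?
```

Step-by-step execution trace:
1. Inner try: `items.append('F')` → items = ['F']. No exception raised.
2. Inner `except` is skipped.
3. Inner try completes normally; outer `except` is skipped.
Result: ['F']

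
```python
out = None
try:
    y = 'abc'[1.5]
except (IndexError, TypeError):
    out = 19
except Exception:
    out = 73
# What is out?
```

Step-by-step execution trace:
1. `y = 'abc'[1.5]` raises TypeError.
2. `except (IndexError, TypeError)` matches (TypeError is in the tuple) → out = 19.
3. `except Exception` is not reached.
Result: 19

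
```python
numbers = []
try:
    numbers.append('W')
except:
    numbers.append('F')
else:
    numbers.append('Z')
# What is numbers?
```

Step-by-step execution trace:
1. try: `numbers.append('W')` → numbers = ['W']. No exception raised.
2. `except` is skipped.
3. `else` runs (try completed without exception): `numbers.append('Z')` → numbers = ['W', 'Z'].
Result: ['W', 'Z']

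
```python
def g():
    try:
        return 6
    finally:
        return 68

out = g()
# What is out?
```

Step-by-step execution trace:
1. `g()` enters try: `return 6` sets pending return value 6.
2. Before returning, `finally: return 68` runs and overrides the pending return.
3. g() returns 68 → out = 68.
Result: 68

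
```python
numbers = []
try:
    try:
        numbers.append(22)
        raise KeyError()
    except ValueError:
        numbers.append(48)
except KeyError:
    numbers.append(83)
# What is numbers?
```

Step-by-step execution trace:
1. Inner try: `numbers.append(22)` → numbers = [22].
2. `raise KeyError()` raises KeyError.
3. Inner `except ValueError` does not match KeyError; exception propagates to outer try.
4. Outer `except KeyError` matches → `numbers.append(83)` → numbers = [22, 83].
Result: [22, 83]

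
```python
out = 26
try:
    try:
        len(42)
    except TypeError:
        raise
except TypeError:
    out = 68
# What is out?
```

Step-by-step execution trace:
1. Inner try: `len(42)` raises TypeError.
2. Inner `except TypeError` matches; bare `raise` re-raises the same TypeError.
3. Outer `except TypeError` matches → out = 68.
Result: 68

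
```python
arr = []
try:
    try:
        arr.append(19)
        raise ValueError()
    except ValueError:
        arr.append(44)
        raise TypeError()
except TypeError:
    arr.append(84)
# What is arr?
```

Step-by-step execution trace:
1. Inner try: `arr.append(19)` → arr = [19].
2. `raise ValueError()` raises ValueError.
3. Inner `except ValueError` matches → `arr.append(44)` → arr = [19, 44].
4. `raise TypeError()` raises TypeError; propagates to outer try.
5. Outer `except TypeError` matches → `arr.append(84)` → arr = [19, 44, 84].
Result: [19, 44, 84]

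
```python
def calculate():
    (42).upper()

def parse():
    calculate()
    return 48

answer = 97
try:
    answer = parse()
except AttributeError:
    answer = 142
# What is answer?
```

Step-by-step execution trace:
1. answer starts at 97.
2. try: `parse()` calls `calculate()`.
3. `calculate()` evaluates `(42).upper()`, which raises AttributeError; it propagates through parse (uncaught).
4. `return 48` in parse is not reached; the assignment to answer does not complete.
5. `except AttributeError` matches → answer = 142.
Result: 142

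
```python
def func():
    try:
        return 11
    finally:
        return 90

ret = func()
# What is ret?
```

Step-by-step execution trace:
1. `func()` enters try: `return 11` sets pending return value 11.
2. Before returning, `finally: return 90` runs and overrides the pending return.
3. func() returns 90 → ret = 90.
Result: 90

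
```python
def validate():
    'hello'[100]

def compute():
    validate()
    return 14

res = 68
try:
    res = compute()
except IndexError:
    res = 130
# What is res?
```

Step-by-step execution trace:
1. res starts at 68.
2. try: `compute()` calls `validate()`.
3. `validate()` evaluates `'hello'[100]`, which raises IndexError; it propagates through compute (uncaught).
4. `return 14` in compute is not reached; the assignment to res does not complete.
5. `except IndexError` matches → res = 130.
Result: 130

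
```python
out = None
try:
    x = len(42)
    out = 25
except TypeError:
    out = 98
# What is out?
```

Step-by-step execution trace:
1. `x = len(42)` raises TypeError.
2. `out = 25` is not reached.
3. `except TypeError` matches → out = 98.
Result: 98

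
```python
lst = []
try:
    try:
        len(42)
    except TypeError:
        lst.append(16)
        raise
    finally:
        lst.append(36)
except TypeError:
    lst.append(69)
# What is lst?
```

Step-by-step execution trace:
1. Inner try: `len(42)` raises TypeError.
2. Inner `except TypeError` matches → `lst.append(16)` → lst = [16].
3. bare `raise` re-raises TypeError.
4. Inner `finally` runs during unwinding: `lst.append(36)` → lst = [16, 36].
5. Outer `except TypeError` matches → `lst.append(69)` → lst = [16, 36, 69].
Result: [16, 36, 69]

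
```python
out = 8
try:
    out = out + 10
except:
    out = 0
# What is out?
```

Step-by-step execution trace:
1. out starts at 8.
2. try: `out = out + 10` → out = 18. No exception raised.
3. `except` is skipped.
Result: 18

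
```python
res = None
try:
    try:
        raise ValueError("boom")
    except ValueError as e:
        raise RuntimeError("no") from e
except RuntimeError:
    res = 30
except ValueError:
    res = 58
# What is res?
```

Step-by-step execution trace:
1. Inner try raises ValueError; inner `except ValueError as e` catches it.
2. `raise RuntimeError(...) from e` raises RuntimeError (ValueError is attached as __cause__, but only RuntimeError is active).
3. Outer `except RuntimeError` matches → res = 30.
4. `except ValueError` is not reached.
Result: 30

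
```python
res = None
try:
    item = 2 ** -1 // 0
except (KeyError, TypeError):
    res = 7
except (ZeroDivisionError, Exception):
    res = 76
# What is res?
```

Step-by-step execution trace:
1. `item = 2 ** -1 // 0` raises ZeroDivisionError.
2. `except (KeyError, TypeError)` does not match ZeroDivisionError; skipped.
3. `except (ZeroDivisionError, Exception)` matches (ZeroDivisionError is in the tuple) → res = 76.
Result: 76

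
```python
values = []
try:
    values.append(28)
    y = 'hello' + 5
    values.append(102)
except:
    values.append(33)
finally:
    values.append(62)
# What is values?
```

Step-by-step execution trace:
1. try: `values.append(28)` → values = [28].
2. `y = 'hello' + 5` raises TypeError; `values.append(102)` is not reached.
3. bare `except` matches → `values.append(33)` → values = [28, 33].
4. finally always runs: `values.append(62)` → values = [28, 33, 62].
Result: [28, 33, 62]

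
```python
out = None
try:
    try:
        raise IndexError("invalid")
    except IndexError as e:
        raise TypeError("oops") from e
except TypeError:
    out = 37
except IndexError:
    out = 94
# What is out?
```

Step-by-step execution trace:
1. Inner try raises IndexError; inner `except IndexError as e` catches it.
2. `raise TypeError(...) from e` raises TypeError (IndexError is attached as __cause__, but only TypeError is active).
3. Outer `except TypeError` matches → out = 37.
4. `except IndexError` is not reached.
Result: 37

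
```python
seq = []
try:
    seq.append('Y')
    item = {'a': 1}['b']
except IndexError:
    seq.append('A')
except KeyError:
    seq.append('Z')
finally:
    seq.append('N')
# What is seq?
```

Step-by-step execution trace:
1. try: `seq.append('Y')` → seq = ['Y'].
2. `item = {'a': 1}['b']` raises KeyError.
3. `except IndexError` does not match KeyError; skipped.
4. `except KeyError` matches → `seq.append('Z')` → seq = ['Y', 'Z'].
5. finally always runs: `seq.append('N')` → seq = ['Y', 'Z', 'N'].
Result: ['Y', 'Z', 'N']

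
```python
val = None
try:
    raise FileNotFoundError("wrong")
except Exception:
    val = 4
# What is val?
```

Step-by-step execution trace:
1. `raise FileNotFoundError(...)` raises FileNotFoundError.
2. `except Exception` matches (FileNotFoundError is a subclass of Exception) → val = 4.
Result: 4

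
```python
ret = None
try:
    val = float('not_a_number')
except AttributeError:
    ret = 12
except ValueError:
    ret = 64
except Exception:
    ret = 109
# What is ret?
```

Step-by-step execution trace:
1. `val = float('not_a_number')` raises ValueError.
2. `except AttributeError` does not match ValueError; skipped.
3. `except ValueError` matches → ret = 64.
4. Remaining except clauses are skipped.
Result: 64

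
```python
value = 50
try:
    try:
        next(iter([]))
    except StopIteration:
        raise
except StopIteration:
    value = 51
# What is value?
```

Step-by-step execution trace:
1. Inner try: `next(iter([]))` raises StopIteration.
2. Inner `except StopIteration` matches; bare `raise` re-raises the same StopIteration.
3. Outer `except StopIteration` matches → value = 51.
Result: 51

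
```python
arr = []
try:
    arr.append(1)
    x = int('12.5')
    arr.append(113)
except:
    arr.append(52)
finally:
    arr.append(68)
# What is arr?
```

Step-by-step execution trace:
1. try: `arr.append(1)` → arr = [1].
2. `x = int('12.5')` raises ValueError; `arr.append(113)` is not reached.
3. bare `except` matches → `arr.append(52)` → arr = [1, 52].
4. finally always runs: `arr.append(68)` → arr = [1, 52, 68].
Result: [1, 52, 68]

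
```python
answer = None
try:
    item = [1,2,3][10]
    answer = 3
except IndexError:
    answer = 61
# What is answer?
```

Step-by-step execution trace:
1. `item = [1,2,3][10]` raises IndexError.
2. `answer = 3` is not reached.
3. `except IndexError` matches → answer = 61.
Result: 61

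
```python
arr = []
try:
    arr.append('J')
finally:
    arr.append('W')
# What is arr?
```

Step-by-step execution trace:
1. try: `arr.append('J')` → arr = ['J'].
2. The try body completes without raising.
3. finally always runs: `arr.append('W')` → arr = ['J', 'W'].
Result: ['J', 'W']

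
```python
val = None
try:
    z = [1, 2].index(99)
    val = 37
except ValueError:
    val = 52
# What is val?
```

Step-by-step execution trace:
1. `z = [1, 2].index(99)` raises ValueError.
2. `val = 37` is not reached.
3. `except ValueError` matches → val = 52.
Result: 52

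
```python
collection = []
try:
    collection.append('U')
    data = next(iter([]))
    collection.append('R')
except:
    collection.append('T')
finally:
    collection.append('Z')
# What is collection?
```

Step-by-step execution trace:
1. try: `collection.append('U')` → collection = ['U'].
2. `data = next(iter([]))` raises StopIteration; `collection.append('R')` is not reached.
3. bare `except` matches → `collection.append('T')` → collection = ['U', 'T'].
4. finally always runs: `collection.append('Z')` → collection = ['U', 'T', 'Z'].
Result: ['U', 'T', 'Z']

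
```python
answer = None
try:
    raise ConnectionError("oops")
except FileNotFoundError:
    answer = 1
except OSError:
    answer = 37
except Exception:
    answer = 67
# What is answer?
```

Step-by-step execution trace:
1. `raise ConnectionError(...)` raises ConnectionError.
2. `except FileNotFoundError` does not match (ConnectionError is not a subclass of FileNotFoundError); skipped.
3. `except OSError` matches (ConnectionError is a subclass of OSError) → answer = 37.
4. `except Exception` is not reached.
Result: 37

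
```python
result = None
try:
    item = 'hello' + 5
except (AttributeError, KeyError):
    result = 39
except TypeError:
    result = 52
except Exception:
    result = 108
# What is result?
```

Step-by-step execution trace:
1. `item = 'hello' + 5` raises TypeError.
2. `except (AttributeError, KeyError)` does not match TypeError; skipped.
3. `except TypeError` matches (exact type match) → result = 52.
4. `except Exception` is not reached.
Result: 52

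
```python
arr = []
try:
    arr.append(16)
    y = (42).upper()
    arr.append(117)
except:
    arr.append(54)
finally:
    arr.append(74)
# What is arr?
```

Step-by-step execution trace:
1. try: `arr.append(16)` → arr = [16].
2. `y = (42).upper()` raises AttributeError; `arr.append(117)` is not reached.
3. bare `except` matches → `arr.append(54)` → arr = [16, 54].
4. finally always runs: `arr.append(74)` → arr = [16, 54, 74].
Result: [16, 54, 74]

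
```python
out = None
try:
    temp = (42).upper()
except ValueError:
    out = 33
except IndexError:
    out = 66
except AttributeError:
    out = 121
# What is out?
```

Step-by-step execution trace:
1. `temp = (42).upper()` raises AttributeError.
2. `except ValueError` does not match AttributeError; skipped.
3. `except IndexError` does not match AttributeError; skipped.
4. `except AttributeError` matches → out = 121.
Result: 121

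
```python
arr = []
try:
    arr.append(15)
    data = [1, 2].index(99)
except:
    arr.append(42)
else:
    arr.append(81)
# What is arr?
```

Step-by-step execution trace:
1. try: `arr.append(15)` → arr = [15].
2. `data = [1, 2].index(99)` raises ValueError.
3. bare `except` matches → `arr.append(42)` → arr = [15, 42].
4. `else` is skipped (an exception was raised).
Result: [15, 42]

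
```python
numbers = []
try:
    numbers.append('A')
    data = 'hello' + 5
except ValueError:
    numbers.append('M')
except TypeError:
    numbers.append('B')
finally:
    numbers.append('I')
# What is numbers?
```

Step-by-step execution trace:
1. try: `numbers.append('A')` → numbers = ['A'].
2. `data = 'hello' + 5` raises TypeError.
3. `except ValueError` does not match TypeError; skipped.
4. `except TypeError` matches → `numbers.append('B')` → numbers = ['A', 'B'].
5. finally always runs: `numbers.append('I')` → numbers = ['A', 'B', 'I'].
Result: ['A', 'B', 'I']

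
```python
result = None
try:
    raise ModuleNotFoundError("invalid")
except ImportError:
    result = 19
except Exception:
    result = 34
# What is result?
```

Step-by-step execution trace:
1. `raise ModuleNotFoundError(...)` raises ModuleNotFoundError.
2. `except ImportError` matches (ModuleNotFoundError is a subclass of ImportError) → result = 19.
3. `except Exception` is not reached.
Result: 19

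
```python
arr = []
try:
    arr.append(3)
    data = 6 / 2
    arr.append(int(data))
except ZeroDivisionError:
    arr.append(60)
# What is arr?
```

Step-by-step execution trace:
1. try: `arr.append(3)` → arr = [3].
2. `data = 6 / 2` → data = 3.0. No exception raised.
3. `arr.append(int(data))` → arr = [3, 3].
4. `except ZeroDivisionError` is skipped (no exception was raised).
Result: [3, 3]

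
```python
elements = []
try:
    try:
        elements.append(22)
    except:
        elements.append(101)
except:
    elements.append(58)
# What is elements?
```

Step-by-step execution trace:
1. Inner try: `elements.append(22)` → elements = [22]. No exception raised.
2. Inner `except` is skipped.
3. Inner try completes normally; outer `except` is skipped.
Result: [22]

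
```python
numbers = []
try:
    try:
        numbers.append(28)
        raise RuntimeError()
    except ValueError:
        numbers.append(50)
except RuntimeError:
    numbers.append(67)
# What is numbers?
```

Step-by-step execution trace:
1. Inner try: `numbers.append(28)` → numbers = [28].
2. `raise RuntimeError()` raises RuntimeError.
3. Inner `except ValueError` does not match RuntimeError; exception propagates to outer try.
4. Outer `except RuntimeError` matches → `numbers.append(67)` → numbers = [28, 67].
Result: [28, 67]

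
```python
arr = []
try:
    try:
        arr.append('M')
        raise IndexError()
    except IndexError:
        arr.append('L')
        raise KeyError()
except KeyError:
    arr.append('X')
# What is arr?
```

Step-by-step execution trace:
1. Inner try: `arr.append('M')` → arr = ['M'].
2. `raise IndexError()` raises IndexError.
3. Inner `except IndexError` matches → `arr.append('L')` → arr = ['M', 'L'].
4. `raise KeyError()` raises KeyError; propagates to outer try.
5. Outer `except KeyError` matches → `arr.append('X')` → arr = ['M', 'L', 'X'].
Result: ['M', 'L', 'X']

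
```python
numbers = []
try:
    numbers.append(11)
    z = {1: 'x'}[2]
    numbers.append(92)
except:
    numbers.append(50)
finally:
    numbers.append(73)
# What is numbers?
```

Step-by-step execution trace:
1. try: `numbers.append(11)` → numbers = [11].
2. `z = {1: 'x'}[2]` raises KeyError; `numbers.append(92)` is not reached.
3. bare `except` matches → `numbers.append(50)` → numbers = [11, 50].
4. finally always runs: `numbers.append(73)` → numbers = [11, 50, 73].
Result: [11, 50, 73]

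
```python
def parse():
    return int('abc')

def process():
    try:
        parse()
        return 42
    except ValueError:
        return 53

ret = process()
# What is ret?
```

Step-by-step execution trace:
1. `process()` calls `parse()`.
2. `parse()` evaluates `int('abc')`, which raises ValueError; it propagates to the caller.
3. `return 42` is not reached.
4. `except ValueError` in process matches → returns 53.
5. ret = 53.
Result: 53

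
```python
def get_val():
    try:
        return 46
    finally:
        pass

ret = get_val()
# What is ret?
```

Step-by-step execution trace:
1. `get_val()` enters try: `return 46` sets pending return value 46.
2. Before returning, `finally: pass` runs (no effect).
3. get_val() returns 46 → ret = 46.
Result: 46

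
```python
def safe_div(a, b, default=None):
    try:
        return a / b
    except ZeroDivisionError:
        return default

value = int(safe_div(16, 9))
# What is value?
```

Step-by-step execution trace:
1. `safe_div(16, 9)` enters try: `return 16 / 9` → returns 1.7777777777777777. No exception raised.
2. `except ZeroDivisionError` is skipped.
3. `int(1.7777777777777777)` → 1 → value = 1.
Result: 1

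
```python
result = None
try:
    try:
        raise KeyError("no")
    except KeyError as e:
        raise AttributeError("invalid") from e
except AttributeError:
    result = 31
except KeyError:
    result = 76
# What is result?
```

Step-by-step execution trace:
1. Inner try raises KeyError; inner `except KeyError as e` catches it.
2. `raise AttributeError(...) from e` raises AttributeError (KeyError is attached as __cause__, but only AttributeError is active).
3. Outer `except AttributeError` matches → result = 31.
4. `except KeyError` is not reached.
Result: 31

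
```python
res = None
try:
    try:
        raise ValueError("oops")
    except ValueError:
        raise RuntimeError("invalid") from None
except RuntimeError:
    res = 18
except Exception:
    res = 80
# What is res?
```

Step-by-step execution trace:
1. Inner try raises ValueError; inner `except ValueError` catches it.
2. `raise RuntimeError(...) from None` raises RuntimeError (from None suppresses __context__, but the active exception is still RuntimeError).
3. Outer `except RuntimeError` matches → res = 18.
4. `except Exception` is not reached.
Result: 18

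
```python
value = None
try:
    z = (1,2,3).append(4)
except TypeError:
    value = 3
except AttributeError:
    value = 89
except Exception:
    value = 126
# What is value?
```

Step-by-step execution trace:
1. `z = (1,2,3).append(4)` raises AttributeError.
2. `except TypeError` does not match AttributeError; skipped.
3. `except AttributeError` matches → value = 89.
4. Remaining except clauses are skipped.
Result: 89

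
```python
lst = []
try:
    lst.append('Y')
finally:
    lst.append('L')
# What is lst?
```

Step-by-step execution trace:
1. try: `lst.append('Y')` → lst = ['Y'].
2. The try body completes without raising.
3. finally always runs: `lst.append('L')` → lst = ['Y', 'L'].
Result: ['Y', 'L']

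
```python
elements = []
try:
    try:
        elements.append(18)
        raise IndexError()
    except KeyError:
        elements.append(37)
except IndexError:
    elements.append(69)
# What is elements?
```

Step-by-step execution trace:
1. Inner try: `elements.append(18)` → elements = [18].
2. `raise IndexError()` raises IndexError.
3. Inner `except KeyError` does not match IndexError; exception propagates to outer try.
4. Outer `except IndexError` matches → `elements.append(69)` → elements = [18, 69].
Result: [18, 69]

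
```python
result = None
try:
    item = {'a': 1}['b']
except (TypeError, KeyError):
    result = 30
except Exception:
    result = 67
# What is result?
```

Step-by-step execution trace:
1. `item = {'a': 1}['b']` raises KeyError.
2. `except (TypeError, KeyError)` matches (KeyError is in the tuple) → result = 30.
3. `except Exception` is not reached.
Result: 30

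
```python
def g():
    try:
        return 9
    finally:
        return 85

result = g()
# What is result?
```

Step-by-step execution trace:
1. `g()` enters try: `return 9` sets pending return value 9.
2. Before returning, `finally: return 85` runs and overrides the pending return.
3. g() returns 85 → result = 85.
Result: 85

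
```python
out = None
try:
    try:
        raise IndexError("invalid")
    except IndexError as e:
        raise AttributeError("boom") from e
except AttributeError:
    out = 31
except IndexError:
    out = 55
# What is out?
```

Step-by-step execution trace:
1. Inner try raises IndexError; inner `except IndexError as e` catches it.
2. `raise AttributeError(...) from e` raises AttributeError (IndexError is attached as __cause__, but only AttributeError is active).
3. Outer `except AttributeError` matches → out = 31.
4. `except IndexError` is not reached.
Result: 31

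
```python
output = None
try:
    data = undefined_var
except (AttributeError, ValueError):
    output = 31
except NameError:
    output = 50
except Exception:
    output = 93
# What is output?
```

Step-by-step execution trace:
1. `data = undefined_var` raises NameError.
2. `except (AttributeError, ValueError)` does not match NameError; skipped.
3. `except NameError` matches (exact type match) → output = 50.
4. `except Exception` is not reached.
Result: 50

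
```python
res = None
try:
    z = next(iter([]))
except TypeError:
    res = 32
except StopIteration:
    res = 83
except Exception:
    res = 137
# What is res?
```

Step-by-step execution trace:
1. `z = next(iter([]))` raises StopIteration.
2. `except TypeError` does not match StopIteration; skipped.
3. `except StopIteration` matches → res = 83.
4. Remaining except clauses are skipped.
Result: 83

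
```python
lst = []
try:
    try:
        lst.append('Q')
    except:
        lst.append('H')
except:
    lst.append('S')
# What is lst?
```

Step-by-step execution trace:
1. Inner try: `lst.append('Q')` → lst = ['Q']. No exception raised.
2. Inner `except` is skipped.
3. Inner try completes normally; outer `except` is skipped.
Result: ['Q']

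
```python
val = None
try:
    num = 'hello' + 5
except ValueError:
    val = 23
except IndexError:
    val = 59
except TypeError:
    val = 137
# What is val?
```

Step-by-step execution trace:
1. `num = 'hello' + 5` raises TypeError.
2. `except ValueError` does not match TypeError; skipped.
3. `except IndexError` does not match TypeError; skipped.
4. `except TypeError` matches → val = 137.
Result: 137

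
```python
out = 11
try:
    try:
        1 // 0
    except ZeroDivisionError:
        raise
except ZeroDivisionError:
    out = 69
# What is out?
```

Step-by-step execution trace:
1. Inner try: `1 // 0` raises ZeroDivisionError.
2. Inner `except ZeroDivisionError` matches; bare `raise` re-raises the same ZeroDivisionError.
3. Outer `except ZeroDivisionError` matches → out = 69.
Result: 69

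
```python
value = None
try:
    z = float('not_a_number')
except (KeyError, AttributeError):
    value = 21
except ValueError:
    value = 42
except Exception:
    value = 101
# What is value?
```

Step-by-step execution trace:
1. `z = float('not_a_number')` raises ValueError.
2. `except (KeyError, AttributeError)` does not match ValueError; skipped.
3. `except ValueError` matches (exact type match) → value = 42.
4. `except Exception` is not reached.
Result: 42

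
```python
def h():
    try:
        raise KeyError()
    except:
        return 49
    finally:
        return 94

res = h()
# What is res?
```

Step-by-step execution trace:
1. `h()` enters try: `raise KeyError()` raises KeyError.
2. bare `except` matches → `return 49` sets pending return value 49.
3. Before returning, `finally: return 94` runs and overrides the pending return.
4. h() returns 94 → res = 94.
Result: 94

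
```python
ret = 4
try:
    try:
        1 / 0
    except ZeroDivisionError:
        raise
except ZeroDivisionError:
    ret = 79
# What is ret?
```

Step-by-step execution trace:
1. Inner try: `1 / 0` raises ZeroDivisionError.
2. Inner `except ZeroDivisionError` matches; bare `raise` re-raises the same ZeroDivisionError.
3. Outer `except ZeroDivisionError` matches → ret = 79.
Result: 79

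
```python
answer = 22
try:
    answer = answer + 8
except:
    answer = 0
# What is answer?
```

Step-by-step execution trace:
1. answer starts at 22.
2. try: `answer = answer + 8` → answer = 30. No exception raised.
3. `except` is skipped.
Result: 30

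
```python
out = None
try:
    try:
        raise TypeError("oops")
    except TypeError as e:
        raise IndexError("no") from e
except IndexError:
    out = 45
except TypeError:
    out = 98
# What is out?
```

Step-by-step execution trace:
1. Inner try raises TypeError; inner `except TypeError as e` catches it.
2. `raise IndexError(...) from e` raises IndexError (TypeError is attached as __cause__, but only IndexError is active).
3. Outer `except IndexError` matches → out = 45.
4. `except TypeError` is not reached.
Result: 45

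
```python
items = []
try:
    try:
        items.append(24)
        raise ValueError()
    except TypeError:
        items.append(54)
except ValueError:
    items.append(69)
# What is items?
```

Step-by-step execution trace:
1. Inner try: `items.append(24)` → items = [24].
2. `raise ValueError()` raises ValueError.
3. Inner `except TypeError` does not match ValueError; exception propagates to outer try.
4. Outer `except ValueError` matches → `items.append(69)` → items = [24, 69].
Result: [24, 69]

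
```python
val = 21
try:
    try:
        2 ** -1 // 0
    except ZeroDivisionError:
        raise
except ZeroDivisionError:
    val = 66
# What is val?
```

Step-by-step execution trace:
1. Inner try: `2 ** -1 // 0` raises ZeroDivisionError.
2. Inner `except ZeroDivisionError` matches; bare `raise` re-raises the same ZeroDivisionError.
3. Outer `except ZeroDivisionError` matches → val = 66.
Result: 66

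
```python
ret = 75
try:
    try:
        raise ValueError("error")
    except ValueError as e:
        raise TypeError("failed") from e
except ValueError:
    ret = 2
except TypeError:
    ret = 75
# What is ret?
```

Step-by-step execution trace:
1. Inner try raises ValueError; inner `except ValueError as e` catches it.
2. `raise TypeError(...) from e` raises TypeError (ValueError is attached as __cause__, but only TypeError is active).
3. Outer `except ValueError` does not match TypeError; skipped.
4. Outer `except TypeError` matches → ret = 75.
Result: 75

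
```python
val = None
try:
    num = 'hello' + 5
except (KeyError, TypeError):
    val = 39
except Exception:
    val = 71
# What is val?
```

Step-by-step execution trace:
1. `num = 'hello' + 5` raises TypeError.
2. `except (KeyError, TypeError)` matches (TypeError is in the tuple) → val = 39.
3. `except Exception` is not reached.
Result: 39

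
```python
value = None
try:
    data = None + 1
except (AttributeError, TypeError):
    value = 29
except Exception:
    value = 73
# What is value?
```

Step-by-step execution trace:
1. `data = None + 1` raises TypeError.
2. `except (AttributeError, TypeError)` matches (TypeError is in the tuple) → value = 29.
3. `except Exception` is not reached.
Result: 29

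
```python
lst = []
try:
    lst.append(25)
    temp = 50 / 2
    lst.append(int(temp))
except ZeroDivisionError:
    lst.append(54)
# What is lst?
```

Step-by-step execution trace:
1. try: `lst.append(25)` → lst = [25].
2. `temp = 50 / 2` → temp = 25.0. No exception raised.
3. `lst.append(int(temp))` → lst = [25, 25].
4. `except ZeroDivisionError` is skipped (no exception was raised).
Result: [25, 25]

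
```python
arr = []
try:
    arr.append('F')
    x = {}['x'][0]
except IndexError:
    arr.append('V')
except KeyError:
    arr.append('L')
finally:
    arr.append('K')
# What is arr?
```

Step-by-step execution trace:
1. try: `arr.append('F')` → arr = ['F'].
2. `x = {}['x'][0]` raises KeyError.
3. `except IndexError` does not match KeyError; skipped.
4. `except KeyError` matches → `arr.append('L')` → arr = ['F', 'L'].
5. finally always runs: `arr.append('K')` → arr = ['F', 'L', 'K'].
Result: ['F', 'L', 'K']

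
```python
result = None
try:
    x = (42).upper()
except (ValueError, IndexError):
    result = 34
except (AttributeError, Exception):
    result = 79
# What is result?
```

Step-by-step execution trace:
1. `x = (42).upper()` raises AttributeError.
2. `except (ValueError, IndexError)` does not match AttributeError; skipped.
3. `except (AttributeError, Exception)` matches (AttributeError is in the tuple) → result = 79.
Result: 79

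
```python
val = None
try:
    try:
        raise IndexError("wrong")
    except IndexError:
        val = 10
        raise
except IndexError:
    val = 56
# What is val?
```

Step-by-step execution trace:
1. Inner try: `raise IndexError("wrong")` raises IndexError.
2. Inner `except IndexError` matches → val = 10.
3. bare `raise` re-raises the same IndexError.
4. Outer `except IndexError` matches → val = 56.
Result: 56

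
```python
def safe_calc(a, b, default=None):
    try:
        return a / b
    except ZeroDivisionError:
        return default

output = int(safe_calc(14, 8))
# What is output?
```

Step-by-step execution trace:
1. `safe_calc(14, 8)` enters try: `return 14 / 8` → returns 1.75. No exception raised.
2. `except ZeroDivisionError` is skipped.
3. `int(1.75)` → 1 → output = 1.
Result: 1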